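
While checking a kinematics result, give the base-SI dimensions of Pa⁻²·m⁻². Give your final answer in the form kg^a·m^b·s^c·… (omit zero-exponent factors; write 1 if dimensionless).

kg⁻²·s⁴

Pa = kg·m⁻¹·s⁻².
So Pa⁻² = kg⁻²·m²·s⁴.
Combining: Pa⁻²·m⁻² = (kg⁻²·m²·s⁴) · m⁻² = kg⁻²·s⁴.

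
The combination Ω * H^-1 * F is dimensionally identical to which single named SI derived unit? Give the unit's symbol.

Ω = kg·m²·s⁻³·A⁻².
H = kg·m²·s⁻²·A⁻².
So H⁻¹ = kg⁻¹·m⁻²·s²·A².
F = kg⁻¹·m⁻²·s⁴·A².
Combining: Ω·H⁻¹·F = (kg·m²·s⁻³·A⁻²) · (kg⁻¹·m⁻²·s²·A²) · (kg⁻¹·m⁻²·s⁴·A²) = kg⁻¹·m⁻²·s³·A².
kg⁻¹·m⁻²·s³·A² is the base-SI form of the siemens.

S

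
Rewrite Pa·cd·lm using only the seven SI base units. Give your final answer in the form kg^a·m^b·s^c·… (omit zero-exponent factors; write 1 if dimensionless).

kg·m⁻¹·s⁻²·cd²

Pa = kg·m⁻¹·s⁻².
lm = cd.
Combining: Pa·cd·lm = (kg·m⁻¹·s⁻²) · cd · cd = kg·m⁻¹·s⁻²·cd².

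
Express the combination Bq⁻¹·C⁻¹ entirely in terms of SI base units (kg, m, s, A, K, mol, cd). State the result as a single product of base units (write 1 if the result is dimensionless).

A⁻¹

Bq = 1/s = s⁻¹ (activity is decays per second).
So Bq⁻¹ = s.
C = A·s = s·A (charge = current × time).
So C⁻¹ = s⁻¹·A⁻¹.
Combining: Bq⁻¹·C⁻¹ = s · (s⁻¹·A⁻¹) = A⁻¹.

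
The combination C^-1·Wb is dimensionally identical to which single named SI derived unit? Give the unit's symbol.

C = s·A.
So C⁻¹ = s⁻¹·A⁻¹.
Wb = kg·m²·s⁻²·A⁻¹.
Combining: C⁻¹·Wb = (s⁻¹·A⁻¹) · (kg·m²·s⁻²·A⁻¹) = kg·m²·s⁻³·A⁻².
kg·m²·s⁻³·A⁻² is the base-SI form of the ohm.

Ω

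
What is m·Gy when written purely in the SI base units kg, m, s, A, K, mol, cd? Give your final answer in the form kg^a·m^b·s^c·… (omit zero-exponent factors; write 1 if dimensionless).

Gy = m²·s⁻².
Combining: m·Gy = m · (m²·s⁻²) = m³·s⁻².

m³·s⁻²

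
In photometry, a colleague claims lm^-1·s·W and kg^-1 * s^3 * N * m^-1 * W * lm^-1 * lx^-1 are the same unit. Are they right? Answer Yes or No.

No

Left side:
  lm = cd·sr = cd (luminous flux; sr is dimensionless).
  So lm⁻¹ = cd⁻¹.
  W = J/s (power = energy per time),
      = kg·m²·s⁻³.
  Combining: lm⁻¹·s·W = cd⁻¹ · s · (kg·m²·s⁻³) = kg·m²·s⁻²·cd⁻¹.
Right side:
  N = kg·m/s² = kg·m·s⁻² (force = mass × acceleration).
  W = J/s (power = energy per time),
      = kg·m²·s⁻³.
  lm = cd·sr = cd (luminous flux; sr is dimensionless).
  So lm⁻¹ = cd⁻¹.
  lx = lm/m² (illuminance = luminous flux per area),
      = m⁻²·cd.
  So lx⁻¹ = m²·cd⁻¹.
  Combining: kg⁻¹·s³·N·m⁻¹·W·lm⁻¹·lx⁻¹ = kg⁻¹ · s³ · (kg·m·s⁻²) · m⁻¹ · (kg·m²·s⁻³) · cd⁻¹ · (m²·cd⁻¹) = kg·m⁴·s⁻²·cd⁻².
Left is kg·m²·s⁻²·cd⁻¹; right is kg·m⁴·s⁻²·cd⁻² — different.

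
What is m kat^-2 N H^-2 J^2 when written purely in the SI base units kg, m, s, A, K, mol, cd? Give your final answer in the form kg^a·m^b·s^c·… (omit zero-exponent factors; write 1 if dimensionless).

kat = mol/s = s⁻¹·mol (catalytic activity).
So kat⁻² = s²·mol⁻².
N = kg·m/s² = kg·m·s⁻² (force = mass × acceleration).
H = Wb/A (inductance = flux per current),
    = kg·m²·s⁻²·A⁻².
So H⁻² = kg⁻²·m⁻⁴·s⁴·A⁴.
J = N·m (work = force × distance),
    = kg·m²·s⁻².
So J² = kg²·m⁴·s⁻⁴.
Combining: m·kat⁻²·N·H⁻²·J² = m · (s²·mol⁻²) · (kg·m·s⁻²) · (kg⁻²·m⁻⁴·s⁴·A⁴) · (kg²·m⁴·s⁻⁴) = kg·m²·A⁴·mol⁻².

kg·m²·A⁴·mol⁻²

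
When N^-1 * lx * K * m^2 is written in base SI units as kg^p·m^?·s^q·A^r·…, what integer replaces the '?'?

-1

N = kg·m/s² = kg·m·s⁻² (force = mass × acceleration).
So N⁻¹ = kg⁻¹·m⁻¹·s².
lx = lm/m² (illuminance = luminous flux per area),
    = m⁻²·cd.
Combining: N⁻¹·lx·K·m² = (kg⁻¹·m⁻¹·s²) · (m⁻²·cd) · K · m² = kg⁻¹·m⁻¹·s²·K·cd.
The exponent of m is -1.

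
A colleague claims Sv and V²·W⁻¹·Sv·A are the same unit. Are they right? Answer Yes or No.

No

Left side:
  Sv = J/kg (equivalent dose = energy per mass),
      = m²·s⁻².
Right side:
  V = W/A (potential = power per current),
      = kg·m²·s⁻³·A⁻¹.
  So V² = kg²·m⁴·s⁻⁶·A⁻².
  W = J/s (power = energy per time),
      = kg·m²·s⁻³.
  So W⁻¹ = kg⁻¹·m⁻²·s³.
  Sv = J/kg (equivalent dose = energy per mass),
      = m²·s⁻².
  Combining: V²·W⁻¹·Sv·A = (kg²·m⁴·s⁻⁶·A⁻²) · (kg⁻¹·m⁻²·s³) · (m²·s⁻²) · A = kg·m⁴·s⁻⁵·A⁻¹.
Left is m²·s⁻²; right is kg·m⁴·s⁻⁵·A⁻¹ — different.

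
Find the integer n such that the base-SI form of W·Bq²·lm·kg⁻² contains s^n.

-5

W = kg·m²·s⁻³.
Bq = s⁻¹.
So Bq² = s⁻².
lm = cd.
Combining: W·Bq²·lm·kg⁻² = (kg·m²·s⁻³) · s⁻² · cd · kg⁻² = kg⁻¹·m²·s⁻⁵·cd.
The exponent of s is -5.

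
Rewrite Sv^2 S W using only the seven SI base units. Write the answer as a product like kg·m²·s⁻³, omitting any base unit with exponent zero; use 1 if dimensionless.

m⁴·s⁻⁴·A²

Sv = J/kg (equivalent dose = energy per mass),
    = m²·s⁻².
So Sv² = m⁴·s⁻⁴.
S = 1/Ω (conductance is reciprocal resistance),
    = kg⁻¹·m⁻²·s³·A².
W = J/s (power = energy per time),
    = kg·m²·s⁻³.
Combining: Sv²·S·W = (m⁴·s⁻⁴) · (kg⁻¹·m⁻²·s³·A²) · (kg·m²·s⁻³) = m⁴·s⁻⁴·A².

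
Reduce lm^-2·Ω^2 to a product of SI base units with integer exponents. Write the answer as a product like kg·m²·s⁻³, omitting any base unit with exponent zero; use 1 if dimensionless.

lm = cd·sr = cd (luminous flux; sr is dimensionless).
So lm⁻² = cd⁻².
Ω = V/A (resistance = voltage per current),
    = kg·m²·s⁻³·A⁻².
So Ω² = kg²·m⁴·s⁻⁶·A⁻⁴.
Combining: lm⁻²·Ω² = cd⁻² · (kg²·m⁴·s⁻⁶·A⁻⁴) = kg²·m⁴·s⁻⁶·A⁻⁴·cd⁻².

kg²·m⁴·s⁻⁶·A⁻⁴·cd⁻²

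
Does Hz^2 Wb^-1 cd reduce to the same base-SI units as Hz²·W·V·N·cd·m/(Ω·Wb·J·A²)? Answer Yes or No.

Left side:
  Hz = s⁻¹.
  So Hz² = s⁻².
  Wb = kg·m²·s⁻²·A⁻¹.
  So Wb⁻¹ = kg⁻¹·m⁻²·s²·A.
  Combining: Hz²·Wb⁻¹·cd = s⁻² · (kg⁻¹·m⁻²·s²·A) · cd = kg⁻¹·m⁻²·A·cd.
Right side:
  Hz = 1/s = s⁻¹ (frequency is cycles per second).
  So Hz² = s⁻².
  Ω = V/A (resistance = voltage per current),
      = kg·m²·s⁻³·A⁻².
  So Ω⁻¹ = kg⁻¹·m⁻²·s³·A².
  W = J/s (power = energy per time),
      = kg·m²·s⁻³.
  Wb = V·s (flux: a volt is a weber per second),
      = kg·m²·s⁻²·A⁻¹.
  So Wb⁻¹ = kg⁻¹·m⁻²·s²·A.
  J = N·m (work = force × distance),
      = kg·m²·s⁻².
  So J⁻¹ = kg⁻¹·m⁻²·s².
  V = W/A (potential = power per current),
      = kg·m²·s⁻³·A⁻¹.
  N = kg·m/s² = kg·m·s⁻² (force = mass × acceleration).
  Combining: Hz²·Ω⁻¹·W·Wb⁻¹·J⁻¹·V·N·A⁻²·cd·m = s⁻² · (kg⁻¹·m⁻²·s³·A²) · (kg·m²·s⁻³) · (kg⁻¹·m⁻²·s²·A) · (kg⁻¹·m⁻²·s²) · (kg·m²·s⁻³·A⁻¹) · (kg·m·s⁻²) · A⁻² · cd · m = s⁻³·cd.
Left is kg⁻¹·m⁻²·A·cd; right is s⁻³·cd — different.

No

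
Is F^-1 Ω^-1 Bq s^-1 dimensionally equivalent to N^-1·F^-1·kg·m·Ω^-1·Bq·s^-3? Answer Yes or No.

Yes

Left side:
  F = C/V (capacitance = charge per voltage),
      = A·s/(kg·m²·s⁻³·A⁻¹) (substituting C and V),
      = kg⁻¹·m⁻²·s⁴·A².
  So F⁻¹ = kg·m²·s⁻⁴·A⁻².
  Ω = V/A (resistance = voltage per current),
      = kg·m²·s⁻³·A⁻².
  So Ω⁻¹ = kg⁻¹·m⁻²·s³·A².
  Bq = 1/s = s⁻¹ (activity is decays per second).
  Combining: F⁻¹·Ω⁻¹·Bq·s⁻¹ = (kg·m²·s⁻⁴·A⁻²) · (kg⁻¹·m⁻²·s³·A²) · s⁻¹ · s⁻¹ = s⁻³.
Right side:
  N = kg·m·s⁻².
  So N⁻¹ = kg⁻¹·m⁻¹·s².
  F = kg⁻¹·m⁻²·s⁴·A².
  So F⁻¹ = kg·m²·s⁻⁴·A⁻².
  Ω = kg·m²·s⁻³·A⁻².
  So Ω⁻¹ = kg⁻¹·m⁻²·s³·A².
  Bq = s⁻¹.
  Combining: N⁻¹·F⁻¹·kg·m·Ω⁻¹·Bq·s⁻³ = (kg⁻¹·m⁻¹·s²) · (kg·m²·s⁻⁴·A⁻²) · kg · m · (kg⁻¹·m⁻²·s³·A²) · s⁻¹ · s⁻³ = s⁻³.
Both reduce to s⁻³.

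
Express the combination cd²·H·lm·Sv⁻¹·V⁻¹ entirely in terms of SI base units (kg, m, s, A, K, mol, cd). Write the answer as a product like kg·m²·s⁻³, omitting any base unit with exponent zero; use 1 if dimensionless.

H = kg·m²·s⁻²·A⁻².
lm = cd.
Sv = m²·s⁻².
So Sv⁻¹ = m⁻²·s².
V = kg·m²·s⁻³·A⁻¹.
So V⁻¹ = kg⁻¹·m⁻²·s³·A.
Combining: cd²·H·lm·Sv⁻¹·V⁻¹ = cd² · (kg·m²·s⁻²·A⁻²) · cd · (m⁻²·s²) · (kg⁻¹·m⁻²·s³·A) = m⁻²·s³·A⁻¹·cd³.

m⁻²·s³·A⁻¹·cd³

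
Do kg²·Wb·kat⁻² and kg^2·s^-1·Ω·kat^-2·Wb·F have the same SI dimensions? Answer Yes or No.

Yes

Left side:
  Wb = kg·m²·s⁻²·A⁻¹.
  kat = s⁻¹·mol.
  So kat⁻² = s²·mol⁻².
  Combining: kg²·Wb·kat⁻² = kg² · (kg·m²·s⁻²·A⁻¹) · (s²·mol⁻²) = kg³·m²·A⁻¹·mol⁻².
Right side:
  Ω = V/A (resistance = voltage per current),
      = kg·m²·s⁻³·A⁻².
  kat = mol/s = s⁻¹·mol (catalytic activity).
  So kat⁻² = s²·mol⁻².
  Wb = V·s (flux: a volt is a weber per second),
      = kg·m²·s⁻²·A⁻¹.
  F = C/V (capacitance = charge per voltage),
      = A·s/(kg·m²·s⁻³·A⁻¹) (substituting C and V),
      = kg⁻¹·m⁻²·s⁴·A².
  Combining: kg²·s⁻¹·Ω·kat⁻²·Wb·F = kg² · s⁻¹ · (kg·m²·s⁻³·A⁻²) · (s²·mol⁻²) · (kg·m²·s⁻²·A⁻¹) · (kg⁻¹·m⁻²·s⁴·A²) = kg³·m²·A⁻¹·mol⁻².
Both reduce to kg³·m²·A⁻¹·mol⁻².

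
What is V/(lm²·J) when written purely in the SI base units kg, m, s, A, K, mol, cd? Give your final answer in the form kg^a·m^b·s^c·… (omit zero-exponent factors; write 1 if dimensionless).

V = W/A (potential = power per current),
    = kg·m²·s⁻³·A⁻¹.
lm = cd·sr = cd (luminous flux; sr is dimensionless).
So lm⁻² = cd⁻².
J = N·m (work = force × distance),
    = kg·m²·s⁻².
So J⁻¹ = kg⁻¹·m⁻²·s².
Combining: V·lm⁻²·J⁻¹ = (kg·m²·s⁻³·A⁻¹) · cd⁻² · (kg⁻¹·m⁻²·s²) = s⁻¹·A⁻¹·cd⁻².

s⁻¹·A⁻¹·cd⁻²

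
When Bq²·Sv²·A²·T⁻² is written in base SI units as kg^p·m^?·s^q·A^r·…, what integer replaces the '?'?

4

Bq = 1/s = s⁻¹ (activity is decays per second).
So Bq² = s⁻².
Sv = J/kg (equivalent dose = energy per mass),
    = m²·s⁻².
So Sv² = m⁴·s⁻⁴.
T = Wb/m² (flux density = flux per area),
    = kg·s⁻²·A⁻¹.
So T⁻² = kg⁻²·s⁴·A².
Combining: Bq²·Sv²·A²·T⁻² = s⁻² · (m⁴·s⁻⁴) · A² · (kg⁻²·s⁴·A²) = kg⁻²·m⁴·s⁻²·A⁴.
The exponent of m is 4.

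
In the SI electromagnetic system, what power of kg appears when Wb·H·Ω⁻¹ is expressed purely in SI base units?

Wb = kg·m²·s⁻²·A⁻¹.
H = kg·m²·s⁻²·A⁻².
Ω = kg·m²·s⁻³·A⁻².
So Ω⁻¹ = kg⁻¹·m⁻²·s³·A².
Combining: Wb·H·Ω⁻¹ = (kg·m²·s⁻²·A⁻¹) · (kg·m²·s⁻²·A⁻²) · (kg⁻¹·m⁻²·s³·A²) = kg·m²·s⁻¹·A⁻¹.
The exponent of kg is 1.

1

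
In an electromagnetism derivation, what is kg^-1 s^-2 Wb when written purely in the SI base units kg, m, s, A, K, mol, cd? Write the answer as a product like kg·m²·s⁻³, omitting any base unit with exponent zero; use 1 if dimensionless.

m²·s⁻⁴·A⁻¹

Wb = V·s (flux: a volt is a weber per second),
    = kg·m²·s⁻²·A⁻¹.
Combining: kg⁻¹·s⁻²·Wb = kg⁻¹ · s⁻² · (kg·m²·s⁻²·A⁻¹) = m²·s⁻⁴·A⁻¹.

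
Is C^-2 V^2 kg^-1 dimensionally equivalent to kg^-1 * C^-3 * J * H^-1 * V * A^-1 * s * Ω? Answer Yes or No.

Left side:
  C = s·A.
  So C⁻² = s⁻²·A⁻².
  V = kg·m²·s⁻³·A⁻¹.
  So V² = kg²·m⁴·s⁻⁶·A⁻².
  Combining: C⁻²·V²·kg⁻¹ = (s⁻²·A⁻²) · (kg²·m⁴·s⁻⁶·A⁻²) · kg⁻¹ = kg·m⁴·s⁻⁸·A⁻⁴.
Right side:
  C = A·s = s·A (charge = current × time).
  So C⁻³ = s⁻³·A⁻³.
  J = N·m (work = force × distance),
      = kg·m²·s⁻².
  H = Wb/A (inductance = flux per current),
      = kg·m²·s⁻²·A⁻².
  So H⁻¹ = kg⁻¹·m⁻²·s²·A².
  V = W/A (potential = power per current),
      = kg·m²·s⁻³·A⁻¹.
  Ω = V/A (resistance = voltage per current),
      = kg·m²·s⁻³·A⁻².
  Combining: kg⁻¹·C⁻³·J·H⁻¹·V·A⁻¹·s·Ω = kg⁻¹ · (s⁻³·A⁻³) · (kg·m²·s⁻²) · (kg⁻¹·m⁻²·s²·A²) · (kg·m²·s⁻³·A⁻¹) · A⁻¹ · s · (kg·m²·s⁻³·A⁻²) = kg·m⁴·s⁻⁸·A⁻⁵.
Left is kg·m⁴·s⁻⁸·A⁻⁴; right is kg·m⁴·s⁻⁸·A⁻⁵ — different.

No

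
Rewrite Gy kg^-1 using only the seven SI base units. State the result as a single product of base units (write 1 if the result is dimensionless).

Gy = m²·s⁻².
Combining: Gy·kg⁻¹ = (m²·s⁻²) · kg⁻¹ = kg⁻¹·m²·s⁻².

kg⁻¹·m²·s⁻²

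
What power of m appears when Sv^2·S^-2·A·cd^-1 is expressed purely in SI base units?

8

Sv = J/kg (equivalent dose = energy per mass),
    = m²·s⁻².
So Sv² = m⁴·s⁻⁴.
S = 1/Ω (conductance is reciprocal resistance),
    = kg⁻¹·m⁻²·s³·A².
So S⁻² = kg²·m⁴·s⁻⁶·A⁻⁴.
Combining: Sv²·S⁻²·A·cd⁻¹ = (m⁴·s⁻⁴) · (kg²·m⁴·s⁻⁶·A⁻⁴) · A · cd⁻¹ = kg²·m⁸·s⁻¹⁰·A⁻³·cd⁻¹.
The exponent of m is 8.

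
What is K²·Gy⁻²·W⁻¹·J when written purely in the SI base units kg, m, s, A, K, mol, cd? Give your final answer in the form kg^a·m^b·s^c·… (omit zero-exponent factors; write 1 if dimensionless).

Gy = m²·s⁻².
So Gy⁻² = m⁻⁴·s⁴.
W = kg·m²·s⁻³.
So W⁻¹ = kg⁻¹·m⁻²·s³.
J = kg·m²·s⁻².
Combining: K²·Gy⁻²·W⁻¹·J = K² · (m⁻⁴·s⁴) · (kg⁻¹·m⁻²·s³) · (kg·m²·s⁻²) = m⁻⁴·s⁵·K².

m⁻⁴·s⁵·K²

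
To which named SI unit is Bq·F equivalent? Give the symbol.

S

Bq = 1/s = s⁻¹ (activity is decays per second).
F = C/V (capacitance = charge per voltage),
    = A·s/(kg·m²·s⁻³·A⁻¹) (substituting C and V),
    = kg⁻¹·m⁻²·s⁴·A².
Combining: Bq·F = s⁻¹ · (kg⁻¹·m⁻²·s⁴·A²) = kg⁻¹·m⁻²·s³·A².
kg⁻¹·m⁻²·s³·A² is the base-SI form of the siemens.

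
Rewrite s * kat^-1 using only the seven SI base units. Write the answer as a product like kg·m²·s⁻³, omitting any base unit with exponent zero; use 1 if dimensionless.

kat = s⁻¹·mol.
So kat⁻¹ = s·mol⁻¹.
Combining: s·kat⁻¹ = s · (s·mol⁻¹) = s²·mol⁻¹.

s²·mol⁻¹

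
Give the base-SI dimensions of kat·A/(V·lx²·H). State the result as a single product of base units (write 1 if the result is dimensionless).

kat = s⁻¹·mol.
V = kg·m²·s⁻³·A⁻¹.
So V⁻¹ = kg⁻¹·m⁻²·s³·A.
lx = m⁻²·cd.
So lx⁻² = m⁴·cd⁻².
H = kg·m²·s⁻²·A⁻².
So H⁻¹ = kg⁻¹·m⁻²·s²·A².
Combining: kat·A·V⁻¹·lx⁻²·H⁻¹ = (s⁻¹·mol) · A · (kg⁻¹·m⁻²·s³·A) · (m⁴·cd⁻²) · (kg⁻¹·m⁻²·s²·A²) = kg⁻²·s⁴·A⁴·mol·cd⁻².

kg⁻²·s⁴·A⁴·mol·cd⁻²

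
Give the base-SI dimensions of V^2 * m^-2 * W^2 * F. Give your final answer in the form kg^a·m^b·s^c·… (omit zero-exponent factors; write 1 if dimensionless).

kg³·m⁴·s⁻⁸

V = W/A (potential = power per current),
    = kg·m²·s⁻³·A⁻¹.
So V² = kg²·m⁴·s⁻⁶·A⁻².
W = J/s (power = energy per time),
    = kg·m²·s⁻³.
So W² = kg²·m⁴·s⁻⁶.
F = C/V (capacitance = charge per voltage),
    = A·s/(kg·m²·s⁻³·A⁻¹) (substituting C and V),
    = kg⁻¹·m⁻²·s⁴·A².
Combining: V²·m⁻²·W²·F = (kg²·m⁴·s⁻⁶·A⁻²) · m⁻² · (kg²·m⁴·s⁻⁶) · (kg⁻¹·m⁻²·s⁴·A²) = kg³·m⁴·s⁻⁸.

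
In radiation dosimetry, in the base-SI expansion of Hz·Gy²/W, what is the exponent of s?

Hz = s⁻¹.
Gy = m²·s⁻².
So Gy² = m⁴·s⁻⁴.
W = kg·m²·s⁻³.
So W⁻¹ = kg⁻¹·m⁻²·s³.
Combining: Hz·Gy²·W⁻¹ = s⁻¹ · (m⁴·s⁻⁴) · (kg⁻¹·m⁻²·s³) = kg⁻¹·m²·s⁻².
The exponent of s is -2.

-2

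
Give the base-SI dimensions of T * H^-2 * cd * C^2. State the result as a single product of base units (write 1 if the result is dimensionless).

kg⁻¹·m⁻⁴·s⁴·A⁵·cd

T = Wb/m² (flux density = flux per area),
    = kg·s⁻²·A⁻¹.
H = Wb/A (inductance = flux per current),
    = kg·m²·s⁻²·A⁻².
So H⁻² = kg⁻²·m⁻⁴·s⁴·A⁴.
C = A·s = s·A (charge = current × time).
So C² = s²·A².
Combining: T·H⁻²·cd·C² = (kg·s⁻²·A⁻¹) · (kg⁻²·m⁻⁴·s⁴·A⁴) · cd · (s²·A²) = kg⁻¹·m⁻⁴·s⁴·A⁵·cd.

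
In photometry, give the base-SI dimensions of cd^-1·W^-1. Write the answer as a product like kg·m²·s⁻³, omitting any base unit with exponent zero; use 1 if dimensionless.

kg⁻¹·m⁻²·s³·cd⁻¹

W = kg·m²·s⁻³.
So W⁻¹ = kg⁻¹·m⁻²·s³.
Combining: cd⁻¹·W⁻¹ = cd⁻¹ · (kg⁻¹·m⁻²·s³) = kg⁻¹·m⁻²·s³·cd⁻¹.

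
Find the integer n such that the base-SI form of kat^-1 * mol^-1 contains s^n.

kat = s⁻¹·mol.
So kat⁻¹ = s·mol⁻¹.
Combining: kat⁻¹·mol⁻¹ = (s·mol⁻¹) · mol⁻¹ = s·mol⁻².
The exponent of s is 1.

1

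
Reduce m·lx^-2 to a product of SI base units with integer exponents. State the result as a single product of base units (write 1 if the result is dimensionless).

m⁵·cd⁻²

lx = lm/m² (illuminance = luminous flux per area),
    = m⁻²·cd.
So lx⁻² = m⁴·cd⁻².
Combining: m·lx⁻² = m · (m⁴·cd⁻²) = m⁵·cd⁻².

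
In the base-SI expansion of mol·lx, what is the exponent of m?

-2

lx = lm/m² (illuminance = luminous flux per area),
    = m⁻²·cd.
Combining: mol·lx = mol · (m⁻²·cd) = m⁻²·mol·cd.
The exponent of m is -2.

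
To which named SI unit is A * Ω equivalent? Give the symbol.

V

Ω = kg·m²·s⁻³·A⁻².
Combining: A·Ω = A · (kg·m²·s⁻³·A⁻²) = kg·m²·s⁻³·A⁻¹.
kg·m²·s⁻³·A⁻¹ is the base-SI form of the volt.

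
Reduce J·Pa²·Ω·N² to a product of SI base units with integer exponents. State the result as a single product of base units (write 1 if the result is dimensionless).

kg⁶·m⁴·s⁻¹³·A⁻²

J = N·m (work = force × distance),
    = kg·m²·s⁻².
Pa = N/m² (pressure = force per area),
    = kg·m⁻¹·s⁻².
So Pa² = kg²·m⁻²·s⁻⁴.
Ω = V/A (resistance = voltage per current),
    = kg·m²·s⁻³·A⁻².
N = kg·m/s² = kg·m·s⁻² (force = mass × acceleration).
So N² = kg²·m²·s⁻⁴.
Combining: J·Pa²·Ω·N² = (kg·m²·s⁻²) · (kg²·m⁻²·s⁻⁴) · (kg·m²·s⁻³·A⁻²) · (kg²·m²·s⁻⁴) = kg⁶·m⁴·s⁻¹³·A⁻².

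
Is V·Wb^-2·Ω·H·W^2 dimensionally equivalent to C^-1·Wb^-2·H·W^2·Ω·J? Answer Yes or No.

Left side:
  V = kg·m²·s⁻³·A⁻¹.
  Wb = kg·m²·s⁻²·A⁻¹.
  So Wb⁻² = kg⁻²·m⁻⁴·s⁴·A².
  Ω = kg·m²·s⁻³·A⁻².
  H = kg·m²·s⁻²·A⁻².
  W = kg·m²·s⁻³.
  So W² = kg²·m⁴·s⁻⁶.
  Combining: V·Wb⁻²·Ω·H·W² = (kg·m²·s⁻³·A⁻¹) · (kg⁻²·m⁻⁴·s⁴·A²) · (kg·m²·s⁻³·A⁻²) · (kg·m²·s⁻²·A⁻²) · (kg²·m⁴·s⁻⁶) = kg³·m⁶·s⁻¹⁰·A⁻³.
Right side:
  C = s·A.
  So C⁻¹ = s⁻¹·A⁻¹.
  Wb = kg·m²·s⁻²·A⁻¹.
  So Wb⁻² = kg⁻²·m⁻⁴·s⁴·A².
  H = kg·m²·s⁻²·A⁻².
  W = kg·m²·s⁻³.
  So W² = kg²·m⁴·s⁻⁶.
  Ω = kg·m²·s⁻³·A⁻².
  J = kg·m²·s⁻².
  Combining: C⁻¹·Wb⁻²·H·W²·Ω·J = (s⁻¹·A⁻¹) · (kg⁻²·m⁻⁴·s⁴·A²) · (kg·m²·s⁻²·A⁻²) · (kg²·m⁴·s⁻⁶) · (kg·m²·s⁻³·A⁻²) · (kg·m²·s⁻²) = kg³·m⁶·s⁻¹⁰·A⁻³.
Both reduce to kg³·m⁶·s⁻¹⁰·A⁻³.

Yes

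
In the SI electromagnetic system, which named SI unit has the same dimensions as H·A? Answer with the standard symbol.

H = Wb/A (inductance = flux per current),
    = kg·m²·s⁻²·A⁻².
Combining: H·A = (kg·m²·s⁻²·A⁻²) · A = kg·m²·s⁻²·A⁻¹.
kg·m²·s⁻²·A⁻¹ is the base-SI form of the weber.

Wb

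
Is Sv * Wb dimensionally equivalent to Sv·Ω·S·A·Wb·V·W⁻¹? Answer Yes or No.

Left side:
  Sv = m²·s⁻².
  Wb = kg·m²·s⁻²·A⁻¹.
  Combining: Sv·Wb = (m²·s⁻²) · (kg·m²·s⁻²·A⁻¹) = kg·m⁴·s⁻⁴·A⁻¹.
Right side:
  Sv = J/kg (equivalent dose = energy per mass),
      = m²·s⁻².
  Ω = V/A (resistance = voltage per current),
      = kg·m²·s⁻³·A⁻².
  S = 1/Ω (conductance is reciprocal resistance),
      = kg⁻¹·m⁻²·s³·A².
  Wb = V·s (flux: a volt is a weber per second),
      = kg·m²·s⁻²·A⁻¹.
  V = W/A (potential = power per current),
      = kg·m²·s⁻³·A⁻¹.
  W = J/s (power = energy per time),
      = kg·m²·s⁻³.
  So W⁻¹ = kg⁻¹·m⁻²·s³.
  Combining: Sv·Ω·S·A·Wb·V·W⁻¹ = (m²·s⁻²) · (kg·m²·s⁻³·A⁻²) · (kg⁻¹·m⁻²·s³·A²) · A · (kg·m²·s⁻²·A⁻¹) · (kg·m²·s⁻³·A⁻¹) · (kg⁻¹·m⁻²·s³) = kg·m⁴·s⁻⁴·A⁻¹.
Both reduce to kg·m⁴·s⁻⁴·A⁻¹.

Yes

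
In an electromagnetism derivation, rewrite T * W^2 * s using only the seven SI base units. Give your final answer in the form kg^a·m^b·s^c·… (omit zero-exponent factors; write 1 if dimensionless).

kg³·m⁴·s⁻⁷·A⁻¹

T = Wb/m² (flux density = flux per area),
    = kg·s⁻²·A⁻¹.
W = J/s (power = energy per time),
    = kg·m²·s⁻³.
So W² = kg²·m⁴·s⁻⁶.
Combining: T·W²·s = (kg·s⁻²·A⁻¹) · (kg²·m⁴·s⁻⁶) · s = kg³·m⁴·s⁻⁷·A⁻¹.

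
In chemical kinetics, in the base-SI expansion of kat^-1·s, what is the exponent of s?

2

kat = mol/s = s⁻¹·mol (catalytic activity).
So kat⁻¹ = s·mol⁻¹.
Combining: kat⁻¹·s = (s·mol⁻¹) · s = s²·mol⁻¹.
The exponent of s is 2.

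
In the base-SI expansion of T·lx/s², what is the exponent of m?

T = kg·s⁻²·A⁻¹.
lx = m⁻²·cd.
Combining: T·s⁻²·lx = (kg·s⁻²·A⁻¹) · s⁻² · (m⁻²·cd) = kg·m⁻²·s⁻⁴·A⁻¹·cd.
The exponent of m is -2.

-2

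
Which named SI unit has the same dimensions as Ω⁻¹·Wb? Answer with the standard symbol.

C

Ω = V/A (resistance = voltage per current),
    = kg·m²·s⁻³·A⁻².
So Ω⁻¹ = kg⁻¹·m⁻²·s³·A².
Wb = V·s (flux: a volt is a weber per second),
    = kg·m²·s⁻²·A⁻¹.
Combining: Ω⁻¹·Wb = (kg⁻¹·m⁻²·s³·A²) · (kg·m²·s⁻²·A⁻¹) = s·A.
s·A is the base-SI form of the coulomb.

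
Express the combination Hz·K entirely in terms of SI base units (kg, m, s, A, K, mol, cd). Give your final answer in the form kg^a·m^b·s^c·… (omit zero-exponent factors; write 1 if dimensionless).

s⁻¹·K

Hz = s⁻¹.
Combining: Hz·K = s⁻¹ · K = s⁻¹·K.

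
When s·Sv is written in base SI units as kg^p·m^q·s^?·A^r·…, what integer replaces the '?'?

Sv = m²·s⁻².
Combining: s·Sv = s · (m²·s⁻²) = m²·s⁻¹.
The exponent of s is -1.

-1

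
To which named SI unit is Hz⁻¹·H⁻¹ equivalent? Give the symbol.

S

Hz = 1/s = s⁻¹ (frequency is cycles per second).
So Hz⁻¹ = s.
H = Wb/A (inductance = flux per current),
    = kg·m²·s⁻²·A⁻².
So H⁻¹ = kg⁻¹·m⁻²·s²·A².
Combining: Hz⁻¹·H⁻¹ = s · (kg⁻¹·m⁻²·s²·A²) = kg⁻¹·m⁻²·s³·A².
kg⁻¹·m⁻²·s³·A² is the base-SI form of the siemens.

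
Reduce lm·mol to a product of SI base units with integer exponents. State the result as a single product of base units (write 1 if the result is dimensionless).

mol·cd

lm = cd·sr = cd (luminous flux; sr is dimensionless).
Combining: lm·mol = cd · mol = mol·cd.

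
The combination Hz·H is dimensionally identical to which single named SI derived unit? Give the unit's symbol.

Hz = 1/s = s⁻¹ (frequency is cycles per second).
H = Wb/A (inductance = flux per current),
    = kg·m²·s⁻²·A⁻².
Combining: Hz·H = s⁻¹ · (kg·m²·s⁻²·A⁻²) = kg·m²·s⁻³·A⁻².
kg·m²·s⁻³·A⁻² is the base-SI form of the ohm.

Ω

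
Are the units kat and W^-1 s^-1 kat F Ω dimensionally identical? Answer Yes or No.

Left side:
  kat = s⁻¹·mol.
Right side:
  W = J/s (power = energy per time),
      = kg·m²·s⁻³.
  So W⁻¹ = kg⁻¹·m⁻²·s³.
  kat = mol/s = s⁻¹·mol (catalytic activity).
  F = C/V (capacitance = charge per voltage),
      = A·s/(kg·m²·s⁻³·A⁻¹) (substituting C and V),
      = kg⁻¹·m⁻²·s⁴·A².
  Ω = V/A (resistance = voltage per current),
      = kg·m²·s⁻³·A⁻².
  Combining: W⁻¹·s⁻¹·kat·F·Ω = (kg⁻¹·m⁻²·s³) · s⁻¹ · (s⁻¹·mol) · (kg⁻¹·m⁻²·s⁴·A²) · (kg·m²·s⁻³·A⁻²) = kg⁻¹·m⁻²·s²·mol.
Left is s⁻¹·mol; right is kg⁻¹·m⁻²·s²·mol — different.

No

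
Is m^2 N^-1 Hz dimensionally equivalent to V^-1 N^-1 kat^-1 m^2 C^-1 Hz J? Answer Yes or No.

Left side:
  N = kg·m/s² = kg·m·s⁻² (force = mass × acceleration).
  So N⁻¹ = kg⁻¹·m⁻¹·s².
  Hz = 1/s = s⁻¹ (frequency is cycles per second).
  Combining: m²·N⁻¹·Hz = m² · (kg⁻¹·m⁻¹·s²) · s⁻¹ = kg⁻¹·m·s.
Right side:
  V = kg·m²·s⁻³·A⁻¹.
  So V⁻¹ = kg⁻¹·m⁻²·s³·A.
  N = kg·m·s⁻².
  So N⁻¹ = kg⁻¹·m⁻¹·s².
  kat = s⁻¹·mol.
  So kat⁻¹ = s·mol⁻¹.
  C = s·A.
  So C⁻¹ = s⁻¹·A⁻¹.
  Hz = s⁻¹.
  J = kg·m²·s⁻².
  Combining: V⁻¹·N⁻¹·kat⁻¹·m²·C⁻¹·Hz·J = (kg⁻¹·m⁻²·s³·A) · (kg⁻¹·m⁻¹·s²) · (s·mol⁻¹) · m² · (s⁻¹·A⁻¹) · s⁻¹ · (kg·m²·s⁻²) = kg⁻¹·m·s²·mol⁻¹.
Left is kg⁻¹·m·s; right is kg⁻¹·m·s²·mol⁻¹ — different.

No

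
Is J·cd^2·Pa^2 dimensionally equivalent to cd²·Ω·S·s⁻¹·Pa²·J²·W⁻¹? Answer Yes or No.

Yes

Left side:
  J = N·m (work = force × distance),
      = kg·m²·s⁻².
  Pa = N/m² (pressure = force per area),
      = kg·m⁻¹·s⁻².
  So Pa² = kg²·m⁻²·s⁻⁴.
  Combining: J·cd²·Pa² = (kg·m²·s⁻²) · cd² · (kg²·m⁻²·s⁻⁴) = kg³·s⁻⁶·cd².
Right side:
  Ω = V/A (resistance = voltage per current),
      = kg·m²·s⁻³·A⁻².
  S = 1/Ω (conductance is reciprocal resistance),
      = kg⁻¹·m⁻²·s³·A².
  Pa = N/m² (pressure = force per area),
      = kg·m⁻¹·s⁻².
  So Pa² = kg²·m⁻²·s⁻⁴.
  J = N·m (work = force × distance),
      = kg·m²·s⁻².
  So J² = kg²·m⁴·s⁻⁴.
  W = J/s (power = energy per time),
      = kg·m²·s⁻³.
  So W⁻¹ = kg⁻¹·m⁻²·s³.
  Combining: cd²·Ω·S·s⁻¹·Pa²·J²·W⁻¹ = cd² · (kg·m²·s⁻³·A⁻²) · (kg⁻¹·m⁻²·s³·A²) · s⁻¹ · (kg²·m⁻²·s⁻⁴) · (kg²·m⁴·s⁻⁴) · (kg⁻¹·m⁻²·s³) = kg³·s⁻⁶·cd².
Both reduce to kg³·s⁻⁶·cd².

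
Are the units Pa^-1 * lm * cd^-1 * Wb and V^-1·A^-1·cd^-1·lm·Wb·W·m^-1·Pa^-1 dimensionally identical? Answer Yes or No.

Left side:
  Pa = N/m² (pressure = force per area),
      = kg·m⁻¹·s⁻².
  So Pa⁻¹ = kg⁻¹·m·s².
  lm = cd·sr = cd (luminous flux; sr is dimensionless).
  Wb = V·s (flux: a volt is a weber per second),
      = kg·m²·s⁻²·A⁻¹.
  Combining: Pa⁻¹·lm·cd⁻¹·Wb = (kg⁻¹·m·s²) · cd · cd⁻¹ · (kg·m²·s⁻²·A⁻¹) = m³·A⁻¹.
Right side:
  V = W/A (potential = power per current),
      = kg·m²·s⁻³·A⁻¹.
  So V⁻¹ = kg⁻¹·m⁻²·s³·A.
  lm = cd·sr = cd (luminous flux; sr is dimensionless).
  Wb = V·s (flux: a volt is a weber per second),
      = kg·m²·s⁻²·A⁻¹.
  W = J/s (power = energy per time),
      = kg·m²·s⁻³.
  Pa = N/m² (pressure = force per area),
      = kg·m⁻¹·s⁻².
  So Pa⁻¹ = kg⁻¹·m·s².
  Combining: V⁻¹·A⁻¹·cd⁻¹·lm·Wb·W·m⁻¹·Pa⁻¹ = (kg⁻¹·m⁻²·s³·A) · A⁻¹ · cd⁻¹ · cd · (kg·m²·s⁻²·A⁻¹) · (kg·m²·s⁻³) · m⁻¹ · (kg⁻¹·m·s²) = m²·A⁻¹.
Left is m³·A⁻¹; right is m²·A⁻¹ — different.

No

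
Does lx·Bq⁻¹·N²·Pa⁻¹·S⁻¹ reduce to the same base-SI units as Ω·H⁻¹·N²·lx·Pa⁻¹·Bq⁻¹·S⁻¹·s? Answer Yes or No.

Left side:
  lx = m⁻²·cd.
  Bq = s⁻¹.
  So Bq⁻¹ = s.
  N = kg·m·s⁻².
  So N² = kg²·m²·s⁻⁴.
  Pa = kg·m⁻¹·s⁻².
  So Pa⁻¹ = kg⁻¹·m·s².
  S = kg⁻¹·m⁻²·s³·A².
  So S⁻¹ = kg·m²·s⁻³·A⁻².
  Combining: lx·Bq⁻¹·N²·Pa⁻¹·S⁻¹ = (m⁻²·cd) · s · (kg²·m²·s⁻⁴) · (kg⁻¹·m·s²) · (kg·m²·s⁻³·A⁻²) = kg²·m³·s⁻⁴·A⁻²·cd.
Right side:
  Ω = V/A (resistance = voltage per current),
      = kg·m²·s⁻³·A⁻².
  H = Wb/A (inductance = flux per current),
      = kg·m²·s⁻²·A⁻².
  So H⁻¹ = kg⁻¹·m⁻²·s²·A².
  N = kg·m/s² = kg·m·s⁻² (force = mass × acceleration).
  So N² = kg²·m²·s⁻⁴.
  lx = lm/m² (illuminance = luminous flux per area),
      = m⁻²·cd.
  Pa = N/m² (pressure = force per area),
      = kg·m⁻¹·s⁻².
  So Pa⁻¹ = kg⁻¹·m·s².
  Bq = 1/s = s⁻¹ (activity is decays per second).
  So Bq⁻¹ = s.
  S = 1/Ω (conductance is reciprocal resistance),
      = kg⁻¹·m⁻²·s³·A².
  So S⁻¹ = kg·m²·s⁻³·A⁻².
  Combining: Ω·H⁻¹·N²·lx·Pa⁻¹·Bq⁻¹·S⁻¹·s = (kg·m²·s⁻³·A⁻²) · (kg⁻¹·m⁻²·s²·A²) · (kg²·m²·s⁻⁴) · (m⁻²·cd) · (kg⁻¹·m·s²) · s · (kg·m²·s⁻³·A⁻²) · s = kg²·m³·s⁻⁴·A⁻²·cd.
Both reduce to kg²·m³·s⁻⁴·A⁻²·cd.

Yes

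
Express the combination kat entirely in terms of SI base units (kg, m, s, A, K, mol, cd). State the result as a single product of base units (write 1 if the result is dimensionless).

kat = mol/s = s⁻¹·mol (catalytic activity).

s⁻¹·mol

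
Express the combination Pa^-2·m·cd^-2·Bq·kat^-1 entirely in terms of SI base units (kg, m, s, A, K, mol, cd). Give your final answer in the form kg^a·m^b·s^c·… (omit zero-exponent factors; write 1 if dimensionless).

kg⁻²·m³·s⁴·mol⁻¹·cd⁻²

Pa = kg·m⁻¹·s⁻².
So Pa⁻² = kg⁻²·m²·s⁴.
Bq = s⁻¹.
kat = s⁻¹·mol.
So kat⁻¹ = s·mol⁻¹.
Combining: Pa⁻²·m·cd⁻²·Bq·kat⁻¹ = (kg⁻²·m²·s⁴) · m · cd⁻² · s⁻¹ · (s·mol⁻¹) = kg⁻²·m³·s⁴·mol⁻¹·cd⁻².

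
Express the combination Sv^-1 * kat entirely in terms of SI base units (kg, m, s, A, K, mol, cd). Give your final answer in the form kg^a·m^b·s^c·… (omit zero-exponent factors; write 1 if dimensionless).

m⁻²·s·mol

Sv = m²·s⁻².
So Sv⁻¹ = m⁻²·s².
kat = s⁻¹·mol.
Combining: Sv⁻¹·kat = (m⁻²·s²) · (s⁻¹·mol) = m⁻²·s·mol.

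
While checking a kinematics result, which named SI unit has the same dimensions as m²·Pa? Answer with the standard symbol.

N

Pa = N/m² (pressure = force per area),
    = kg·m⁻¹·s⁻².
Combining: m²·Pa = m² · (kg·m⁻¹·s⁻²) = kg·m·s⁻².
kg·m·s⁻² is the base-SI form of the newton.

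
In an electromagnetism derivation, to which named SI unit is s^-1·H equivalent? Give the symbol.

Ω

H = kg·m²·s⁻²·A⁻².
Combining: s⁻¹·H = s⁻¹ · (kg·m²·s⁻²·A⁻²) = kg·m²·s⁻³·A⁻².
kg·m²·s⁻³·A⁻² is the base-SI form of the ohm.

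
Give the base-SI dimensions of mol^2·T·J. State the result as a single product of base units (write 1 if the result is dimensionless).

kg²·m²·s⁻⁴·A⁻¹·mol²

T = Wb/m² (flux density = flux per area),
    = kg·s⁻²·A⁻¹.
J = N·m (work = force × distance),
    = kg·m²·s⁻².
Combining: mol²·T·J = mol² · (kg·s⁻²·A⁻¹) · (kg·m²·s⁻²) = kg²·m²·s⁻⁴·A⁻¹·mol².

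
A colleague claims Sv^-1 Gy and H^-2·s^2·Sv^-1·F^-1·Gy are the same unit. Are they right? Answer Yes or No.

No

Left side:
  Sv = J/kg (equivalent dose = energy per mass),
      = m²·s⁻².
  So Sv⁻¹ = m⁻²·s².
  Gy = J/kg (absorbed dose = energy per mass),
      = m²·s⁻².
  Combining: Sv⁻¹·Gy = (m⁻²·s²) · (m²·s⁻²) = 1.
Right side:
  H = Wb/A (inductance = flux per current),
      = kg·m²·s⁻²·A⁻².
  So H⁻² = kg⁻²·m⁻⁴·s⁴·A⁴.
  Sv = J/kg (equivalent dose = energy per mass),
      = m²·s⁻².
  So Sv⁻¹ = m⁻²·s².
  F = C/V (capacitance = charge per voltage),
      = A·s/(kg·m²·s⁻³·A⁻¹) (substituting C and V),
      = kg⁻¹·m⁻²·s⁴·A².
  So F⁻¹ = kg·m²·s⁻⁴·A⁻².
  Gy = J/kg (absorbed dose = energy per mass),
      = m²·s⁻².
  Combining: H⁻²·s²·Sv⁻¹·F⁻¹·Gy = (kg⁻²·m⁻⁴·s⁴·A⁴) · s² · (m⁻²·s²) · (kg·m²·s⁻⁴·A⁻²) · (m²·s⁻²) = kg⁻¹·m⁻²·s²·A².
Left is 1; right is kg⁻¹·m⁻²·s²·A² — different.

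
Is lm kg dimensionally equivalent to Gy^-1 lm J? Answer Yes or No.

Yes

Left side:
  lm = cd·sr = cd (luminous flux; sr is dimensionless).
  Combining: lm·kg = cd · kg = kg·cd.
Right side:
  Gy = m²·s⁻².
  So Gy⁻¹ = m⁻²·s².
  lm = cd.
  J = kg·m²·s⁻².
  Combining: Gy⁻¹·lm·J = (m⁻²·s²) · cd · (kg·m²·s⁻²) = kg·cd.
Both reduce to kg·cd.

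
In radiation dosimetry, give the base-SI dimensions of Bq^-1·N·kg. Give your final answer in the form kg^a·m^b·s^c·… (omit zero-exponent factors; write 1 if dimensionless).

Bq = s⁻¹.
So Bq⁻¹ = s.
N = kg·m·s⁻².
Combining: Bq⁻¹·N·kg = s · (kg·m·s⁻²) · kg = kg²·m·s⁻¹.

kg²·m·s⁻¹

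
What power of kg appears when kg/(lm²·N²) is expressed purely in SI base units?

-1

lm = cd·sr = cd (luminous flux; sr is dimensionless).
So lm⁻² = cd⁻².
N = kg·m/s² = kg·m·s⁻² (force = mass × acceleration).
So N⁻² = kg⁻²·m⁻²·s⁴.
Combining: kg·lm⁻²·N⁻² = kg · cd⁻² · (kg⁻²·m⁻²·s⁴) = kg⁻¹·m⁻²·s⁴·cd⁻².
The exponent of kg is -1.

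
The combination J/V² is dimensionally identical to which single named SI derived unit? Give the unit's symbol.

F

V = kg·m²·s⁻³·A⁻¹.
So V⁻² = kg⁻²·m⁻⁴·s⁶·A².
J = kg·m²·s⁻².
Combining: V⁻²·J = (kg⁻²·m⁻⁴·s⁶·A²) · (kg·m²·s⁻²) = kg⁻¹·m⁻²·s⁴·A².
kg⁻¹·m⁻²·s⁴·A² is the base-SI form of the farad.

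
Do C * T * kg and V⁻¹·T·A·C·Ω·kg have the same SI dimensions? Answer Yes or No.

Left side:
  C = A·s = s·A (charge = current × time).
  T = Wb/m² (flux density = flux per area),
      = kg·s⁻²·A⁻¹.
  Combining: C·T·kg = (s·A) · (kg·s⁻²·A⁻¹) · kg = kg²·s⁻¹.
Right side:
  V = W/A (potential = power per current),
      = kg·m²·s⁻³·A⁻¹.
  So V⁻¹ = kg⁻¹·m⁻²·s³·A.
  T = Wb/m² (flux density = flux per area),
      = kg·s⁻²·A⁻¹.
  C = A·s = s·A (charge = current × time).
  Ω = V/A (resistance = voltage per current),
      = kg·m²·s⁻³·A⁻².
  Combining: V⁻¹·T·A·C·Ω·kg = (kg⁻¹·m⁻²·s³·A) · (kg·s⁻²·A⁻¹) · A · (s·A) · (kg·m²·s⁻³·A⁻²) · kg = kg²·s⁻¹.
Both reduce to kg²·s⁻¹.

Yes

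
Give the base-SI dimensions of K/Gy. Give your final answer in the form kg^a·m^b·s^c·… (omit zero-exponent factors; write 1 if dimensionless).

m⁻²·s²·K

Gy = m²·s⁻².
So Gy⁻¹ = m⁻²·s².
Combining: K·Gy⁻¹ = K · (m⁻²·s²) = m⁻²·s²·K.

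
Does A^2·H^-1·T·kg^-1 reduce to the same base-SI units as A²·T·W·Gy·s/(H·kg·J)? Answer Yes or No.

Left side:
  H = Wb/A (inductance = flux per current),
      = kg·m²·s⁻²·A⁻².
  So H⁻¹ = kg⁻¹·m⁻²·s²·A².
  T = Wb/m² (flux density = flux per area),
      = kg·s⁻²·A⁻¹.
  Combining: A²·H⁻¹·T·kg⁻¹ = A² · (kg⁻¹·m⁻²·s²·A²) · (kg·s⁻²·A⁻¹) · kg⁻¹ = kg⁻¹·m⁻²·A³.
Right side:
  H = kg·m²·s⁻²·A⁻².
  So H⁻¹ = kg⁻¹·m⁻²·s²·A².
  T = kg·s⁻²·A⁻¹.
  W = kg·m²·s⁻³.
  Gy = m²·s⁻².
  J = kg·m²·s⁻².
  So J⁻¹ = kg⁻¹·m⁻²·s².
  Combining: A²·H⁻¹·T·kg⁻¹·W·Gy·J⁻¹·s = A² · (kg⁻¹·m⁻²·s²·A²) · (kg·s⁻²·A⁻¹) · kg⁻¹ · (kg·m²·s⁻³) · (m²·s⁻²) · (kg⁻¹·m⁻²·s²) · s = kg⁻¹·s⁻²·A³.
Left is kg⁻¹·m⁻²·A³; right is kg⁻¹·s⁻²·A³ — different.

No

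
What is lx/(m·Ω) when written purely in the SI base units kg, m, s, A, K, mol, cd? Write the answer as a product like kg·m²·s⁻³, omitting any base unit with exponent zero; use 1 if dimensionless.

Ω = V/A (resistance = voltage per current),
    = kg·m²·s⁻³·A⁻².
So Ω⁻¹ = kg⁻¹·m⁻²·s³·A².
lx = lm/m² (illuminance = luminous flux per area),
    = m⁻²·cd.
Combining: m⁻¹·Ω⁻¹·lx = m⁻¹ · (kg⁻¹·m⁻²·s³·A²) · (m⁻²·cd) = kg⁻¹·m⁻⁵·s³·A²·cd.

kg⁻¹·m⁻⁵·s³·A²·cd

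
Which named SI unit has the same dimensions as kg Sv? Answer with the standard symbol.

J

Sv = m²·s⁻².
Combining: kg·Sv = kg · (m²·s⁻²) = kg·m²·s⁻².
kg·m²·s⁻² is the base-SI form of the joule.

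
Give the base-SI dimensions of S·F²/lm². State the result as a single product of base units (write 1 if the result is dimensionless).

lm = cd·sr = cd (luminous flux; sr is dimensionless).
So lm⁻² = cd⁻².
S = 1/Ω (conductance is reciprocal resistance),
    = kg⁻¹·m⁻²·s³·A².
F = C/V (capacitance = charge per voltage),
    = A·s/(kg·m²·s⁻³·A⁻¹) (substituting C and V),
    = kg⁻¹·m⁻²·s⁴·A².
So F² = kg⁻²·m⁻⁴·s⁸·A⁴.
Combining: lm⁻²·S·F² = cd⁻² · (kg⁻¹·m⁻²·s³·A²) · (kg⁻²·m⁻⁴·s⁸·A⁴) = kg⁻³·m⁻⁶·s¹¹·A⁶·cd⁻².

kg⁻³·m⁻⁶·s¹¹·A⁶·cd⁻²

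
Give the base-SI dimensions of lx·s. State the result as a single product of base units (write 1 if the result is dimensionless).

m⁻²·s·cd

lx = lm/m² (illuminance = luminous flux per area),
    = m⁻²·cd.
Combining: lx·s = (m⁻²·cd) · s = m⁻²·s·cd.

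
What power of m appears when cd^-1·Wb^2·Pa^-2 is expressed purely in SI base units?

6

Wb = V·s (flux: a volt is a weber per second),
    = kg·m²·s⁻²·A⁻¹.
So Wb² = kg²·m⁴·s⁻⁴·A⁻².
Pa = N/m² (pressure = force per area),
    = kg·m⁻¹·s⁻².
So Pa⁻² = kg⁻²·m²·s⁴.
Combining: cd⁻¹·Wb²·Pa⁻² = cd⁻¹ · (kg²·m⁴·s⁻⁴·A⁻²) · (kg⁻²·m²·s⁴) = m⁶·A⁻²·cd⁻¹.
The exponent of m is 6.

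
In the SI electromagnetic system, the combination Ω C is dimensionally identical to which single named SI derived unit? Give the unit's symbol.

Wb

Ω = kg·m²·s⁻³·A⁻².
C = s·A.
Combining: Ω·C = (kg·m²·s⁻³·A⁻²) · (s·A) = kg·m²·s⁻²·A⁻¹.
kg·m²·s⁻²·A⁻¹ is the base-SI form of the weber.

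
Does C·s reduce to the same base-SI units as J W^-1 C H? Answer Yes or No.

Left side:
  C = A·s = s·A (charge = current × time).
  Combining: C·s = (s·A) · s = s²·A.
Right side:
  J = N·m (work = force × distance),
      = kg·m²·s⁻².
  W = J/s (power = energy per time),
      = kg·m²·s⁻³.
  So W⁻¹ = kg⁻¹·m⁻²·s³.
  C = A·s = s·A (charge = current × time).
  H = Wb/A (inductance = flux per current),
      = kg·m²·s⁻²·A⁻².
  Combining: J·W⁻¹·C·H = (kg·m²·s⁻²) · (kg⁻¹·m⁻²·s³) · (s·A) · (kg·m²·s⁻²·A⁻²) = kg·m²·A⁻¹.
Left is s²·A; right is kg·m²·A⁻¹ — different.

No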